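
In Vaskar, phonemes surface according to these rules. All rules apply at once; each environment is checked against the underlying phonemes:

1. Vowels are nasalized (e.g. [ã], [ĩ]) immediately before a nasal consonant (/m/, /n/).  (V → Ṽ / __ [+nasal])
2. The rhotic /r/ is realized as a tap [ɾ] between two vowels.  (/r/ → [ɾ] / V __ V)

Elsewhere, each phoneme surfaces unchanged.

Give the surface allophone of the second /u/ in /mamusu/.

[u]

/u/ (word-final) fails the environment for rule 1, so it stays [u].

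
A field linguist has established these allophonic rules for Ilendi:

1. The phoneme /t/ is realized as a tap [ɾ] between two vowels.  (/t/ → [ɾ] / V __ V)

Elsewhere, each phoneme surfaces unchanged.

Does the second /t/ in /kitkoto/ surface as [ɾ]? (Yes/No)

Yes

/t/ meets the environment for rule 1 (between two vowels) → [ɾ].
The actual realization is [ɾ], which matches [ɾ].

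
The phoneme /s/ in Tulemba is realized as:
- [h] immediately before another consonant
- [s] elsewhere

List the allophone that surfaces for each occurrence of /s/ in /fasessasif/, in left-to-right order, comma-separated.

[s], [h], [s], [s]

Occurrence 1 (position 3): no conditioning environment matches → elsewhere allophone [s].
Occurrence 2 (position 5): immediately before another consonant → [h].
Occurrence 3 (position 6): no conditioning environment matches → elsewhere allophone [s].
Occurrence 4 (position 8): no conditioning environment matches → elsewhere allophone [s].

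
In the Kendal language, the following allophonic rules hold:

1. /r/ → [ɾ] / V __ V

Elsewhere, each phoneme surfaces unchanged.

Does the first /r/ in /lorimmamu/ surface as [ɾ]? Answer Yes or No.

Yes

Rule 1 applies to /r/ (between /o/ and /i/: between two vowels) → [ɾ].
The actual realization is [ɾ], which matches [ɾ].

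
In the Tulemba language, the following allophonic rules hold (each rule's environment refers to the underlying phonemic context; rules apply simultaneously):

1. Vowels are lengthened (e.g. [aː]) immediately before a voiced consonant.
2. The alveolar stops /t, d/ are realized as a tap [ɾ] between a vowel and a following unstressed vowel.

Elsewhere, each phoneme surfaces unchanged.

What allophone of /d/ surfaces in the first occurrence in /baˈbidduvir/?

[d]

/d/ (between /i/ and /d/) fails the environment for rule 2, so it stays [d].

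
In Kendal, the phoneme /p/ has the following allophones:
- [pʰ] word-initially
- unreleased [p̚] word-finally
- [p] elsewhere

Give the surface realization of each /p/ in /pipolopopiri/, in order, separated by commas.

Occurrence 1 (position 1): word-initially → [pʰ].
Occurrence 2 (position 3): no conditioning environment matches → elsewhere allophone [p].
Occurrence 3 (position 7): no conditioning environment matches → elsewhere allophone [p].
Occurrence 4 (position 9): no conditioning environment matches → elsewhere allophone [p].

[pʰ], [p], [p], [p]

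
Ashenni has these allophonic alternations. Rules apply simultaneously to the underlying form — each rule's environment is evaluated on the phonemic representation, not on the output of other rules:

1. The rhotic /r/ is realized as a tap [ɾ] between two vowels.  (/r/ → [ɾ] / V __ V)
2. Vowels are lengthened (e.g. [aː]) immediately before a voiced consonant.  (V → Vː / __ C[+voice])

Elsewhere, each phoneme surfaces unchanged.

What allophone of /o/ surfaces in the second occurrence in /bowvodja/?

/o/ (between /v/ and /d/) occurs before a voiced consonant → [oː] by rule 2.

[oː]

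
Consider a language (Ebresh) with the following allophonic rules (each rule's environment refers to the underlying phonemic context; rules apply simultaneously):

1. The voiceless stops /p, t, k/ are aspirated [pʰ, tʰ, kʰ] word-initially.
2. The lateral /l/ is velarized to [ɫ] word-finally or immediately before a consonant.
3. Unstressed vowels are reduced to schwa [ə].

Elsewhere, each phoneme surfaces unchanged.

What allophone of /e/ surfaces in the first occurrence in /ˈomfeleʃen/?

Rule 3 applies to /e/ (between /f/ and /l/: in an unstressed syllable) → [ə].

[ə]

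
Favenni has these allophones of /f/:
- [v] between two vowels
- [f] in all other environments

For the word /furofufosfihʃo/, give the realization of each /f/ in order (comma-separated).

[f], [v], [v], [f]

Occurrence 1 (position 1): no conditioning environment matches → elsewhere allophone [f].
Occurrence 2 (position 5): between two vowels → [v].
Occurrence 3 (position 7): between two vowels → [v].
Occurrence 4 (position 10): no conditioning environment matches → elsewhere allophone [f].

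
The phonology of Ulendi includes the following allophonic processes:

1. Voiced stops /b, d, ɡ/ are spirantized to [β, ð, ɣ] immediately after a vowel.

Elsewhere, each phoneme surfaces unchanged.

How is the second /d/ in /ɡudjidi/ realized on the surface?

Rule 1 applies to /d/ (between /i/ and /i/: immediately after a vowel) → [ð].

[ð]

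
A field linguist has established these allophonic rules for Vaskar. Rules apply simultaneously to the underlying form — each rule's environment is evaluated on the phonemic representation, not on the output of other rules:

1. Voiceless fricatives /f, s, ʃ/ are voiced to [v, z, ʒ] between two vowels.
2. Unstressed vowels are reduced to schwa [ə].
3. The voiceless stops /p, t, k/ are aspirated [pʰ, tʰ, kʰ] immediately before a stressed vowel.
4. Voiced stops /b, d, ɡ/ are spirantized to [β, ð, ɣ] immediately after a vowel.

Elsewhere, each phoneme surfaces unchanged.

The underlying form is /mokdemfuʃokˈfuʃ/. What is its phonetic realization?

[məkdəmfəʒəkˈfuʃ]

/m/ (word-initial) is unaffected → [m].
/o/ meets the environment for rule 2 (in an unstressed syllable) → [ə].
/k/ — between /o/ and /d/; rule 3 does not apply here → [k].
/d/ — between /k/ and /e/; rule 4 does not apply here → [d].
Rule 2 applies to /e/ (between /d/ and /m/: in an unstressed syllable) → [ə].
/m/ — not in any rule's target class → [m].
/f/ (between /m/ and /u/) is in the target of rule 1 but the environment (between two vowels) is not met → [f].
/u/ (between /f/ and /ʃ/) occurs in an unstressed syllable → [ə] by rule 2.
/ʃ/ meets the environment for rule 1 (between two vowels) → [ʒ].
/o/ — between /ʃ/ and /k/, in an unstressed syllable — surfaces as [ə] (rule 2).
/k/ (between /o/ and /f/): rule 3 targets it, but not immediately before a stressed vowel → unchanged [k].
/f/ (between /k/ and /u/) fails the environment for rule 1, so it stays [f].
/u/ (between /f/ and /ʃ/) is in the target of rule 2 but the environment (in an unstressed syllable) is not met → [u].
/ʃ/ (word-final) is in the target of rule 1 but the environment (between two vowels) is not met → [ʃ].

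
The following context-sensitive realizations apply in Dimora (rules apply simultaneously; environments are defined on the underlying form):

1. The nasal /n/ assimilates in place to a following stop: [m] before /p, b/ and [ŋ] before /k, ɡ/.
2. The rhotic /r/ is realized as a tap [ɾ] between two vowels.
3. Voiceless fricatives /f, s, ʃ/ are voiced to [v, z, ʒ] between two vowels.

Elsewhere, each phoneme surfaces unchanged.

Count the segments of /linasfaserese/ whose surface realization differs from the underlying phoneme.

3

Segments that undergo a rule: /s/ → [z] (rule 3); /r/ → [ɾ] (rule 2); /s/ → [z] (rule 3).
All other segments surface unchanged.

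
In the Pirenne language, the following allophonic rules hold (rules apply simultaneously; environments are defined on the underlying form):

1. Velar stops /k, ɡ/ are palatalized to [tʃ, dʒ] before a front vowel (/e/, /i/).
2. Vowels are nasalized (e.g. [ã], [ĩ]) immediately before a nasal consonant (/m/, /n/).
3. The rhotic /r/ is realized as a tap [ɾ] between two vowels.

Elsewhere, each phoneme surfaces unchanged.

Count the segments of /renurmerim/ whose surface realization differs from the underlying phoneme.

Segments that undergo a rule: /e/ → [ẽ] (rule 2); /r/ → [ɾ] (rule 3); /i/ → [ĩ] (rule 2).
All other segments surface unchanged.

3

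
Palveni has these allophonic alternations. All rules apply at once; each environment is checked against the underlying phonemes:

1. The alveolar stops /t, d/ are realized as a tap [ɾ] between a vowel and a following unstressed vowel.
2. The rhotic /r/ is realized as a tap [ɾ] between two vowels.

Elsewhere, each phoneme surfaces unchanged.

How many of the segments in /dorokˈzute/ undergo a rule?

2

Segments that undergo a rule: /r/ → [ɾ] (rule 2); /t/ → [ɾ] (rule 1).
All other segments surface unchanged.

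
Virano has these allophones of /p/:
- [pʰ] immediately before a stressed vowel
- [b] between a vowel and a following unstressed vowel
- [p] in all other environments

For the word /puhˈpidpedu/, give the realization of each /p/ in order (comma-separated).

[p], [pʰ], [p]

Occurrence 1 (position 1): no conditioning environment matches → elsewhere allophone [p].
Occurrence 2 (position 4): immediately before a stressed vowel → [pʰ].
Occurrence 3 (position 7): no conditioning environment matches → elsewhere allophone [p].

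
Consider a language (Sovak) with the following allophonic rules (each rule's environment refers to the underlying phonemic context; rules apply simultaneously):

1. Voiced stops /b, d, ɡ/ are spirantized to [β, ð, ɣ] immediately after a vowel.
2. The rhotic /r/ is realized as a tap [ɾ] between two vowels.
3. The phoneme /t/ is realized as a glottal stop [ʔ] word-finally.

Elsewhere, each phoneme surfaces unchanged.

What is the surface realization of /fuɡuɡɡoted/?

/f/ (word-initial) is unaffected → [f].
/u/ (between /f/ and /ɡ/): no rule targets it → [u].
/ɡ/ (between /u/ and /u/) occurs immediately after a vowel → [ɣ] by rule 1.
/u/ (between /ɡ/ and /ɡ/) is unaffected → [u].
/ɡ/ (between /u/ and /ɡ/): immediately after a vowel, so rule 1 applies → [ɣ].
/ɡ/ (between /ɡ/ and /o/) is in the target of rule 1 but the environment (immediately after a vowel) is not met → [ɡ].
/o/ (between /ɡ/ and /t/): no rule targets it → [o].
/t/ (between /o/ and /e/) is in the target of rule 3 but the environment (word-finally) is not met → [t].
/e/ — not in any rule's target class → [e].
/d/ (word-final): immediately after a vowel, so rule 1 applies → [ð].

[fuɣuɣɡoteð]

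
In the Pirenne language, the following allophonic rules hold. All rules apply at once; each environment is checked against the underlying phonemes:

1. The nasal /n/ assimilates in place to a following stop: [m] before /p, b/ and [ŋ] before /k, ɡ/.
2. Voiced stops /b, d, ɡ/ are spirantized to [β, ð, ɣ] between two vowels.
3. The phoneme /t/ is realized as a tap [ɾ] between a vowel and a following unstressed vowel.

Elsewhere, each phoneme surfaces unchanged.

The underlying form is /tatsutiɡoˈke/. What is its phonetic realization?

[tatsuɾiɣoˈke]

/t/ — word-initial; rule 3 does not apply here → [t].
/a/ stays [a].
/t/ (between /a/ and /s/) fails the environment for rule 3, so it stays [t].
/s/ (between /t/ and /u/): no rule targets it → [s].
/u/ (between /s/ and /t/) is unaffected → [u].
/t/ (between /u/ and /i/) occurs between a vowel and a following unstressed vowel → [ɾ] by rule 3.
/i/ (between /t/ and /ɡ/): no rule targets it → [i].
/ɡ/ (between /i/ and /o/) occurs between two vowels → [ɣ] by rule 2.
/o/ (between /ɡ/ and /k/) is unaffected → [o].
/k/ (between /o/ and /e/): no rule targets it → [k].
/e/ (word-final) is unaffected → [e].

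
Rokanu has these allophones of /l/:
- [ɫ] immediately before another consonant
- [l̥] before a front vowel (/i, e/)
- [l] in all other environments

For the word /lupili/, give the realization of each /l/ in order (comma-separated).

[l], [l̥]

Occurrence 1 (position 1): no conditioning environment matches → elsewhere allophone [l].
Occurrence 2 (position 5): before a front vowel (/i, e/) → [l̥].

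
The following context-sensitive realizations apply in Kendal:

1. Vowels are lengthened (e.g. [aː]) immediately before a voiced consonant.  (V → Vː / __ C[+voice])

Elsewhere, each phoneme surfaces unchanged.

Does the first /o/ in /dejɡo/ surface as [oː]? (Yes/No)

No

/o/ (word-final) fails the environment for rule 1, so it stays [o].
The actual realization is [o], not [oː].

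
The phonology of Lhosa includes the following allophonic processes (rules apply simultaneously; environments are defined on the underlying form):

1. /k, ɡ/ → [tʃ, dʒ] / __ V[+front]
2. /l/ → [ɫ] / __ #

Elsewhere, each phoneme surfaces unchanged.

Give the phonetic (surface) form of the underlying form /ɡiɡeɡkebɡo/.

/ɡ/ (word-initial) occurs before a front vowel → [dʒ] by rule 1.
/i/ (between /ɡ/ and /ɡ/): no rule targets it → [i].
/ɡ/ — between /i/ and /e/, before a front vowel — surfaces as [dʒ] (rule 1).
/e/ — not in any rule's target class → [e].
/ɡ/ — between /e/ and /k/; rule 1 does not apply here → [ɡ].
/k/ (between /ɡ/ and /e/) occurs before a front vowel → [tʃ] by rule 1.
/e/ stays [e].
/b/ (between /e/ and /ɡ/): no rule targets it → [b].
/ɡ/ (between /b/ and /o/): rule 1 targets it, but not before a front vowel → unchanged [ɡ].
/o/ — not in any rule's target class → [o].

[dʒidʒeɡtʃebɡo]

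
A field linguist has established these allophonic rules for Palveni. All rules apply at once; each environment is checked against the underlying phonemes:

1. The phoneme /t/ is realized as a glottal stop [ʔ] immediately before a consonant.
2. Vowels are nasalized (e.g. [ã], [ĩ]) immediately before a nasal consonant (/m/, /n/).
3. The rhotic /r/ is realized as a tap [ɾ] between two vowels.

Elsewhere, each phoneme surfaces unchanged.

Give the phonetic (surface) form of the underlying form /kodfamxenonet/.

/k/ — not in any rule's target class → [k].
/o/ (between /k/ and /d/) is in the target of rule 2 but the environment (before a nasal consonant) is not met → [o].
/d/ — not in any rule's target class → [d].
/f/ (between /d/ and /a/) is unaffected → [f].
/a/ meets the environment for rule 2 (before a nasal consonant) → [ã].
/m/ stays [m].
/x/ — not in any rule's target class → [x].
/e/ — between /x/ and /n/, before a nasal consonant — surfaces as [ẽ] (rule 2).
/n/ (between /e/ and /o/): no rule targets it → [n].
/o/ — between /n/ and /n/, before a nasal consonant — surfaces as [õ] (rule 2).
/n/ (between /o/ and /e/) is unaffected → [n].
/e/ (between /n/ and /t/) is in the target of rule 2 but the environment (before a nasal consonant) is not met → [e].
/t/ — word-final; rule 1 does not apply here → [t].

[kodfãmxẽnõnet]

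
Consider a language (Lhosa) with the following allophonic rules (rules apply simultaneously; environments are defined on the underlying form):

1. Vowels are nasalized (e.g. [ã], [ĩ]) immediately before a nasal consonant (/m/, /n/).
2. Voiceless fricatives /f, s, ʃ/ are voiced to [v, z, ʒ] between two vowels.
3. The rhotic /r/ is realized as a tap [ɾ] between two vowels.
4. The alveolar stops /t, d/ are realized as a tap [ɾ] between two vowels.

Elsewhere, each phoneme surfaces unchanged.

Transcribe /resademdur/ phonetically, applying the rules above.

/r/ — word-initial; rule 3 does not apply here → [r].
/e/ (between /r/ and /s/): rule 1 targets it, but not before a nasal consonant → unchanged [e].
/s/ (between /e/ and /a/) occurs between two vowels → [z] by rule 2.
/a/ (between /s/ and /d/): rule 1 targets it, but not before a nasal consonant → unchanged [a].
/d/ meets the environment for rule 4 (between two vowels) → [ɾ].
/e/ — between /d/ and /m/, before a nasal consonant — surfaces as [ẽ] (rule 1).
/m/ — not in any rule's target class → [m].
/d/ (between /m/ and /u/) is in the target of rule 4 but the environment (between two vowels) is not met → [d].
/u/ (between /d/ and /r/): rule 1 targets it, but not before a nasal consonant → unchanged [u].
/r/ — word-final; rule 3 does not apply here → [r].

[rezaɾẽmdur]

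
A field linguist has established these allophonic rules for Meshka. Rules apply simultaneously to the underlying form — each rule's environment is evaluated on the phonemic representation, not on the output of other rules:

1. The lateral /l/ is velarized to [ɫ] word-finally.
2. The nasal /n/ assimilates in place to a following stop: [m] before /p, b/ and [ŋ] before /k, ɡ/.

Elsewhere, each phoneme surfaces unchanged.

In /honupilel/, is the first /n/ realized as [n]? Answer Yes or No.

/n/ (between /o/ and /u/): rule 2 targets it, but not before a labial or velar stop → unchanged [n].
The actual realization is [n], which matches [n].

Yes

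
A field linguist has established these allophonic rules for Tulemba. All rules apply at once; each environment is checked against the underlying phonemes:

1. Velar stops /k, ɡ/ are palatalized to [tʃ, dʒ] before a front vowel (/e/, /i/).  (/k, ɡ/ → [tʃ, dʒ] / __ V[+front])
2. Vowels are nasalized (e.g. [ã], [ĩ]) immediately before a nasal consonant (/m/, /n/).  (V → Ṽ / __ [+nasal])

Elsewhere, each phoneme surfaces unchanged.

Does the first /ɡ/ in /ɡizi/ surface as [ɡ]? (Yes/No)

Rule 1 applies to /ɡ/ (word-initial: before a front vowel) → [dʒ].
The actual realization is [dʒ], not [ɡ].

No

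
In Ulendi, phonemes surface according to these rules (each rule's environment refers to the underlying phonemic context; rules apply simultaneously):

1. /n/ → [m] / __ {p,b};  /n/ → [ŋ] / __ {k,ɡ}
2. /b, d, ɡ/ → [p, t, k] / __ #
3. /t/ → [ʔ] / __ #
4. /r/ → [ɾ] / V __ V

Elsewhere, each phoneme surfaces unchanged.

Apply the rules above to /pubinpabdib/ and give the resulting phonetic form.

[pubimpabdip]

/b/ — between /u/ and /i/; rule 2 does not apply here → [b].
/n/ (between /i/ and /p/) occurs before a labial or velar stop → [m] by rule 1.
/b/ (between /a/ and /d/): rule 2 targets it, but not word-finally → unchanged [b].
/d/ (between /b/ and /i/) fails the environment for rule 2, so it stays [d].
/b/ (word-final): word-finally, so rule 2 applies → [p].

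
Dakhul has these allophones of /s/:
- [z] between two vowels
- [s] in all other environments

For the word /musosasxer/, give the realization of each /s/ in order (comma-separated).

[z], [z], [s]

Occurrence 1 (position 3): between two vowels → [z].
Occurrence 2 (position 5): between two vowels → [z].
Occurrence 3 (position 7): no conditioning environment matches → elsewhere allophone [s].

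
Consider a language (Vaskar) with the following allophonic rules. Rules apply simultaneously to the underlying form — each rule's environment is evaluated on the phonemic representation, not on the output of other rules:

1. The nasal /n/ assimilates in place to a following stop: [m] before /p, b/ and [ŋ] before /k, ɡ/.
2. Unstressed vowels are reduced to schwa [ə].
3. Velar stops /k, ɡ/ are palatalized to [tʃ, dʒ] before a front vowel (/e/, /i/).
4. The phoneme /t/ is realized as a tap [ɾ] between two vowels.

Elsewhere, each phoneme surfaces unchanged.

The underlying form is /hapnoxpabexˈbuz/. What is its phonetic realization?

[həpnəxpəbəxˈbuz]

/h/ stays [h].
/a/ (between /h/ and /p/): in an unstressed syllable, so rule 2 applies → [ə].
/p/ (between /a/ and /n/) is unaffected → [p].
/n/ (between /p/ and /o/) fails the environment for rule 1, so it stays [n].
/o/ meets the environment for rule 2 (in an unstressed syllable) → [ə].
/x/ stays [x].
/p/ — not in any rule's target class → [p].
/a/ meets the environment for rule 2 (in an unstressed syllable) → [ə].
/b/ stays [b].
/e/ — between /b/ and /x/, in an unstressed syllable — surfaces as [ə] (rule 2).
/x/ (between /e/ and /b/) is unaffected → [x].
/b/ stays [b].
/u/ (between /b/ and /z/) fails the environment for rule 2, so it stays [u].
/z/ stays [z].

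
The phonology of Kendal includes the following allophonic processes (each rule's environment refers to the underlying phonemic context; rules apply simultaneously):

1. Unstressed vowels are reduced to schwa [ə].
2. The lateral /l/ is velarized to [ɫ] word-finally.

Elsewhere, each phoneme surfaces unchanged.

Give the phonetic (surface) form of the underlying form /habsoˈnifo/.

[həbsəˈnifə]

/h/ (word-initial): no rule targets it → [h].
Rule 1 applies to /a/ (between /h/ and /b/: in an unstressed syllable) → [ə].
/b/ (between /a/ and /s/) is unaffected → [b].
/s/ — not in any rule's target class → [s].
/o/ (between /s/ and /n/): in an unstressed syllable, so rule 1 applies → [ə].
/n/ (between /o/ and /i/) is unaffected → [n].
/i/ (between /n/ and /f/): rule 1 targets it, but not in an unstressed syllable → unchanged [i].
/f/ stays [f].
/o/ — word-final, in an unstressed syllable — surfaces as [ə] (rule 1).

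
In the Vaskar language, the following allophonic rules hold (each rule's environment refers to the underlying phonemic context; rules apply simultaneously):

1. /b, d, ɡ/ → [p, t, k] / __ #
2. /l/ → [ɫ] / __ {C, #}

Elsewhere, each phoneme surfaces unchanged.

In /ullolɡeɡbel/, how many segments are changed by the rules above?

Segments that undergo a rule: /l/ → [ɫ] (rule 2); /l/ → [ɫ] (rule 2); /l/ → [ɫ] (rule 2).
All other segments surface unchanged.

3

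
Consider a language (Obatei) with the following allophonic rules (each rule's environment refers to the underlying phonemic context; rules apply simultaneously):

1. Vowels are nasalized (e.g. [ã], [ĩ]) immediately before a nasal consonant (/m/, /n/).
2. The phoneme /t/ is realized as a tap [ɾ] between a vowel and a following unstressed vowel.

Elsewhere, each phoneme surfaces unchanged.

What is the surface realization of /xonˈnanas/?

/x/ (word-initial): no rule targets it → [x].
/o/ meets the environment for rule 1 (before a nasal consonant) → [õ].
/n/ stays [n].
/n/ — not in any rule's target class → [n].
/a/ meets the environment for rule 1 (before a nasal consonant) → [ã].
/n/ (between /a/ and /a/) is unaffected → [n].
/a/ (between /n/ and /s/) is in the target of rule 1 but the environment (before a nasal consonant) is not met → [a].
/s/ (word-final) is unaffected → [s].

[xõnˈnãnas]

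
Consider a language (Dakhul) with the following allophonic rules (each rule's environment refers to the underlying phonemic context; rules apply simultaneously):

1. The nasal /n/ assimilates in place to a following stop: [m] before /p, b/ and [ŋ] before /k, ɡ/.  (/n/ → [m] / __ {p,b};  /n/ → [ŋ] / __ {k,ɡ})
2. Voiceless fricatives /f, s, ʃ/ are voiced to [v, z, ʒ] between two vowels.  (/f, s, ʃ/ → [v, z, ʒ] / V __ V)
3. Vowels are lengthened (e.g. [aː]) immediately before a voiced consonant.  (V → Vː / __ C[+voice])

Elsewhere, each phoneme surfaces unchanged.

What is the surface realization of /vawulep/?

[vaːwuːlep]

/v/ stays [v].
/a/ (between /v/ and /w/): before a voiced consonant, so rule 3 applies → [aː].
/w/ (between /a/ and /u/): no rule targets it → [w].
Rule 3 applies to /u/ (between /w/ and /l/: before a voiced consonant) → [uː].
/l/ — not in any rule's target class → [l].
/e/ — between /l/ and /p/; rule 3 does not apply here → [e].
/p/ (word-final): no rule targets it → [p].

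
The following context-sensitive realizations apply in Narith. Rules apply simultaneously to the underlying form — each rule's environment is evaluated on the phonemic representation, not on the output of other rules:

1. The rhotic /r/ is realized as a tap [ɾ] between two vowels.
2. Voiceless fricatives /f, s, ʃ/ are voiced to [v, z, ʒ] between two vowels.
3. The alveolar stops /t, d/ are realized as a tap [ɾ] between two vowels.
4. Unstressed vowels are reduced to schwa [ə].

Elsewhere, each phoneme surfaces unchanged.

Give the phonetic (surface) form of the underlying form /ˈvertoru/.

/v/ (word-initial) is unaffected → [v].
/e/ (between /v/ and /r/): rule 4 targets it, but not in an unstressed syllable → unchanged [e].
/r/ — between /e/ and /t/; rule 1 does not apply here → [r].
/t/ — between /r/ and /o/; rule 3 does not apply here → [t].
Rule 4 applies to /o/ (between /t/ and /r/: in an unstressed syllable) → [ə].
Rule 1 applies to /r/ (between /o/ and /u/: between two vowels) → [ɾ].
Rule 4 applies to /u/ (word-final: in an unstressed syllable) → [ə].

[ˈvertəɾə]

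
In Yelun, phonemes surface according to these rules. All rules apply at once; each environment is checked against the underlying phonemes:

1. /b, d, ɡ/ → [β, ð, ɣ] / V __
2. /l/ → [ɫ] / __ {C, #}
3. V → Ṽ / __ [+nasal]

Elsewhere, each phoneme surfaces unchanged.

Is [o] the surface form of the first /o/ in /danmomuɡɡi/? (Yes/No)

No

Rule 3 applies to /o/ (between /m/ and /m/: before a nasal consonant) → [õ].
The actual realization is [õ], not [o].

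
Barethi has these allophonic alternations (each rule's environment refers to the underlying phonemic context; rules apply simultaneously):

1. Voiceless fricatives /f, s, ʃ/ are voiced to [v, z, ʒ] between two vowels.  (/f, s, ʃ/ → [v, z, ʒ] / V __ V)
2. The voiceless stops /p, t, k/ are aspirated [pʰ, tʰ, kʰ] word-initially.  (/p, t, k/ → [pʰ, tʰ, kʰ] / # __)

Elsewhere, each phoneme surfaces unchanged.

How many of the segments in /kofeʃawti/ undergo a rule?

Segments that undergo a rule: /k/ → [kʰ] (rule 2); /f/ → [v] (rule 1); /ʃ/ → [ʒ] (rule 1).
All other segments surface unchanged.

3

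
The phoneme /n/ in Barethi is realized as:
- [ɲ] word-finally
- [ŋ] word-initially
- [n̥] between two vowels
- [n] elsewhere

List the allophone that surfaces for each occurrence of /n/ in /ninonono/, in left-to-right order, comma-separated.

[ŋ], [n̥], [n̥], [n̥]

Occurrence 1 (position 1): word-initially → [ŋ].
Occurrence 2 (position 3): between two vowels → [n̥].
Occurrence 3 (position 5): between two vowels → [n̥].
Occurrence 4 (position 7): between two vowels → [n̥].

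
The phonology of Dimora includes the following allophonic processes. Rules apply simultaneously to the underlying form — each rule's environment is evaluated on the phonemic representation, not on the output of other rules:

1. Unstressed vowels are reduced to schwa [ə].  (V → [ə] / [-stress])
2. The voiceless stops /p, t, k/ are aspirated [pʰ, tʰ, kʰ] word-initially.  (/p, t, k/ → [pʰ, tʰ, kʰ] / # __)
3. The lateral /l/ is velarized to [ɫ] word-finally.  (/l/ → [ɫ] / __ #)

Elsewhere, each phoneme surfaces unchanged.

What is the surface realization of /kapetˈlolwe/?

/k/ (word-initial) occurs word-initially → [kʰ] by rule 2.
/a/ — between /k/ and /p/, in an unstressed syllable — surfaces as [ə] (rule 1).
/p/ — between /a/ and /e/; rule 2 does not apply here → [p].
/e/ (between /p/ and /t/): in an unstressed syllable, so rule 1 applies → [ə].
/t/ — between /e/ and /l/; rule 2 does not apply here → [t].
/l/ (between /t/ and /o/) fails the environment for rule 3, so it stays [l].
/o/ (between /l/ and /l/) is in the target of rule 1 but the environment (in an unstressed syllable) is not met → [o].
/l/ (between /o/ and /w/) fails the environment for rule 3, so it stays [l].
/w/ (between /l/ and /e/): no rule targets it → [w].
/e/ — word-final, in an unstressed syllable — surfaces as [ə] (rule 1).

[kʰəpətˈlolwə]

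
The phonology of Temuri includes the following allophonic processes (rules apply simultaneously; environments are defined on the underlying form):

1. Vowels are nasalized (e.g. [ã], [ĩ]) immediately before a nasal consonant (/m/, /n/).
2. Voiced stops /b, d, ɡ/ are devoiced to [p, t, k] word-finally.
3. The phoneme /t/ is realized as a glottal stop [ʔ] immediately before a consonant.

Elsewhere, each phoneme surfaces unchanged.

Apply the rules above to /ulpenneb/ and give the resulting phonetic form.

/u/ — word-initial; rule 1 does not apply here → [u].
/e/ (between /p/ and /n/) occurs before a nasal consonant → [ẽ] by rule 1.
/e/ (between /n/ and /b/) is in the target of rule 1 but the environment (before a nasal consonant) is not met → [e].
/b/ meets the environment for rule 2 (word-finally) → [p].

[ulpẽnnep]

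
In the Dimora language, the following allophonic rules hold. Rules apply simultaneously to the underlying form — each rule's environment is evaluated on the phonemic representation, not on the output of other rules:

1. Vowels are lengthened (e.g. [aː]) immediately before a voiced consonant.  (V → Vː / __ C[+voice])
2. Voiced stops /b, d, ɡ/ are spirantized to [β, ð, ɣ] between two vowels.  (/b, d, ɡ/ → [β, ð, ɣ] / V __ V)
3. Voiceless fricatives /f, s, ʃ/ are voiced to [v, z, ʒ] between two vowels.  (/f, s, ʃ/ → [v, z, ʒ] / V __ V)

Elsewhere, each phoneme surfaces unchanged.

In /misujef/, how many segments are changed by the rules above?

Segments that undergo a rule: /s/ → [z] (rule 3); /u/ → [uː] (rule 1).
All other segments surface unchanged.

2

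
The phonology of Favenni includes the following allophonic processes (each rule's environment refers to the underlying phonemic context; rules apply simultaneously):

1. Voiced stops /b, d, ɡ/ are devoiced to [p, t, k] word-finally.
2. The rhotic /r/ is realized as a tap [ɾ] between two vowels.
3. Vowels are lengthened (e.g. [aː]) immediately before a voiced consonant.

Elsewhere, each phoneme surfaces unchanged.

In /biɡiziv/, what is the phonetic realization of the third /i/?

[iː]

/i/ meets the environment for rule 3 (before a voiced consonant) → [iː].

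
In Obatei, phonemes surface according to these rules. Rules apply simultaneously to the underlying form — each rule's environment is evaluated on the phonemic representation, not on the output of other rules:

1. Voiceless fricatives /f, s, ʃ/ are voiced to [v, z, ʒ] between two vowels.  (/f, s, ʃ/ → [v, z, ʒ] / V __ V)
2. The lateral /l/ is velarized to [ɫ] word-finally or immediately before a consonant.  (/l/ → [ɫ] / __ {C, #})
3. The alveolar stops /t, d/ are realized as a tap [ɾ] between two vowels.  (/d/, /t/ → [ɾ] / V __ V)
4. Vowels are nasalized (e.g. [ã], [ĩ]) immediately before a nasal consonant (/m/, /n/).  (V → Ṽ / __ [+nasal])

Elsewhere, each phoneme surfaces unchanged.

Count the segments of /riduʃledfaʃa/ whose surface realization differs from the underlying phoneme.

2

Segments that undergo a rule: /d/ → [ɾ] (rule 3); /ʃ/ → [ʒ] (rule 1).
All other segments surface unchanged.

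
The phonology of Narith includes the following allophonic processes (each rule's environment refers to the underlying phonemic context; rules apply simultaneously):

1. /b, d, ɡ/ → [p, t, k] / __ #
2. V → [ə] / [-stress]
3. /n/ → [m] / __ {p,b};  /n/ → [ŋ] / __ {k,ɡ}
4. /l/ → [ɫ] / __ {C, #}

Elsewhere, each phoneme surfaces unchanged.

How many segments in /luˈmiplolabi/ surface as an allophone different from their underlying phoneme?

4

Segments that undergo a rule: /u/ → [ə] (rule 2); /o/ → [ə] (rule 2); /a/ → [ə] (rule 2); /i/ → [ə] (rule 2).
All other segments surface unchanged.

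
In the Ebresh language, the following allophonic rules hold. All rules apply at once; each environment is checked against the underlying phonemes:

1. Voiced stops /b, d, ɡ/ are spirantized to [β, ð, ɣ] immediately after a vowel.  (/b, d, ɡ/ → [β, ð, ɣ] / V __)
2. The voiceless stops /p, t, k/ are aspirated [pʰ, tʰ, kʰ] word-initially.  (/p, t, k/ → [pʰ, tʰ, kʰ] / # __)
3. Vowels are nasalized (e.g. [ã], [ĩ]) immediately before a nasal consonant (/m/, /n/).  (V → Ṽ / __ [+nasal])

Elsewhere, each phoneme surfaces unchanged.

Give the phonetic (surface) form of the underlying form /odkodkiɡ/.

[oðkoðkiɣ]

/o/ (word-initial): rule 3 targets it, but not before a nasal consonant → unchanged [o].
/d/ — between /o/ and /k/, immediately after a vowel — surfaces as [ð] (rule 1).
/k/ (between /d/ and /o/) is in the target of rule 2 but the environment (word-initially) is not met → [k].
/o/ (between /k/ and /d/) is in the target of rule 3 but the environment (before a nasal consonant) is not met → [o].
/d/ (between /o/ and /k/): immediately after a vowel, so rule 1 applies → [ð].
/k/ (between /d/ and /i/) fails the environment for rule 2, so it stays [k].
/i/ (between /k/ and /ɡ/) is in the target of rule 3 but the environment (before a nasal consonant) is not met → [i].
/ɡ/ (word-final) occurs immediately after a vowel → [ɣ] by rule 1.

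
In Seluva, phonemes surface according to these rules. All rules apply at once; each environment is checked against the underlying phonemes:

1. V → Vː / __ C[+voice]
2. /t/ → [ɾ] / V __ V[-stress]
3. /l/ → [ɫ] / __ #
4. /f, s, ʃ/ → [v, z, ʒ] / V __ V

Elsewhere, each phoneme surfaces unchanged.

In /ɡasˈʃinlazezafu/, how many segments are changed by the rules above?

4

Segments that undergo a rule: /i/ → [iː] (rule 1); /a/ → [aː] (rule 1); /e/ → [eː] (rule 1); /f/ → [v] (rule 4).
All other segments surface unchanged.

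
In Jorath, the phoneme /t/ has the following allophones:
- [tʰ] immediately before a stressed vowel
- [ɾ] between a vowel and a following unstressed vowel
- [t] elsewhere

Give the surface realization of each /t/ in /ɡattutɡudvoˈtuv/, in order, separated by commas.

[t], [t], [t], [tʰ]

Occurrence 1 (position 3): no conditioning environment matches → elsewhere allophone [t].
Occurrence 2 (position 4): no conditioning environment matches → elsewhere allophone [t].
Occurrence 3 (position 6): no conditioning environment matches → elsewhere allophone [t].
Occurrence 4 (position 12): immediately before a stressed vowel → [tʰ].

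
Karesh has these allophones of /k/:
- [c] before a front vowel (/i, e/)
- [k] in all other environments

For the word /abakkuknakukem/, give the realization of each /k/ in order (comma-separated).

Occurrence 1 (position 4): no conditioning environment matches → elsewhere allophone [k].
Occurrence 2 (position 5): no conditioning environment matches → elsewhere allophone [k].
Occurrence 3 (position 7): no conditioning environment matches → elsewhere allophone [k].
Occurrence 4 (position 10): no conditioning environment matches → elsewhere allophone [k].
Occurrence 5 (position 12): before a front vowel (/i, e/) → [c].

[k], [k], [k], [k], [c]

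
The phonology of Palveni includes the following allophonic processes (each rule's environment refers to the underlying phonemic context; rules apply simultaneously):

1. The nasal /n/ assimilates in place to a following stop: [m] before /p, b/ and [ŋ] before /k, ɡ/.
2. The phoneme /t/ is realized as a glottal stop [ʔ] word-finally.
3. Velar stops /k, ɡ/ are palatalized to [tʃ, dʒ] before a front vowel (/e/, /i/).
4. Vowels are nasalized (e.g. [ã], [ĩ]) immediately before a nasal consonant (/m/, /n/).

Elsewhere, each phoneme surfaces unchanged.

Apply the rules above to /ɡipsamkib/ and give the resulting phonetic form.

Rule 3 applies to /ɡ/ (word-initial: before a front vowel) → [dʒ].
/i/ — between /ɡ/ and /p/; rule 4 does not apply here → [i].
Rule 4 applies to /a/ (between /s/ and /m/: before a nasal consonant) → [ã].
/k/ (between /m/ and /i/): before a front vowel, so rule 3 applies → [tʃ].
/i/ (between /k/ and /b/) fails the environment for rule 4, so it stays [i].

[dʒipsãmtʃib]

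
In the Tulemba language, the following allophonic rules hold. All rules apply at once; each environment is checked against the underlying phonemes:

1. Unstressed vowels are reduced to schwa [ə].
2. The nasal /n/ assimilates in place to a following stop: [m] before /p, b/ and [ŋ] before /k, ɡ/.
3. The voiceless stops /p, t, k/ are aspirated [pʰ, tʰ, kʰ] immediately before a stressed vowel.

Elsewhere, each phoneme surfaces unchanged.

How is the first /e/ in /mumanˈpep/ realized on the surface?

[e]

/e/ (between /p/ and /p/) is in the target of rule 1 but the environment (in an unstressed syllable) is not met → [e].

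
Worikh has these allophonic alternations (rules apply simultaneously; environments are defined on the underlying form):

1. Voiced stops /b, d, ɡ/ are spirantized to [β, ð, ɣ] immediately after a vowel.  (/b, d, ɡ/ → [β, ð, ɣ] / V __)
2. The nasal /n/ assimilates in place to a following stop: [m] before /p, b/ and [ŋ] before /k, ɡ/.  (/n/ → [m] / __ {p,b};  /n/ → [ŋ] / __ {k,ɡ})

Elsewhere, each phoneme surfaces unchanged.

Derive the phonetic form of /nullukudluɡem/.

[nullukuðluɣem]

/n/ (word-initial): rule 2 targets it, but not before a labial or velar stop → unchanged [n].
/u/ (between /n/ and /l/): no rule targets it → [u].
/l/ (between /u/ and /l/) is unaffected → [l].
/l/ — not in any rule's target class → [l].
/u/ — not in any rule's target class → [u].
/k/ (between /u/ and /u/) is unaffected → [k].
/u/ (between /k/ and /d/): no rule targets it → [u].
/d/ — between /u/ and /l/, immediately after a vowel — surfaces as [ð] (rule 1).
/l/ (between /d/ and /u/): no rule targets it → [l].
/u/ stays [u].
Rule 1 applies to /ɡ/ (between /u/ and /e/: immediately after a vowel) → [ɣ].
/e/ stays [e].
/m/ (word-final): no rule targets it → [m].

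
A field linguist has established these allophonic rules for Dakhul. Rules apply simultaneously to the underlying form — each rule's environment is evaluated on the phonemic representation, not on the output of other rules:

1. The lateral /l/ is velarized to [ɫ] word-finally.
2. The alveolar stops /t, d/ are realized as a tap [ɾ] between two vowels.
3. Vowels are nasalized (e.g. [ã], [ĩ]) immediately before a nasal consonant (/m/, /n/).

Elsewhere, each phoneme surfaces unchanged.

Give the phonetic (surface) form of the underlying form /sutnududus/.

/s/ stays [s].
/u/ — between /s/ and /t/; rule 3 does not apply here → [u].
/t/ — between /u/ and /n/; rule 2 does not apply here → [t].
/n/ — not in any rule's target class → [n].
/u/ (between /n/ and /d/): rule 3 targets it, but not before a nasal consonant → unchanged [u].
/d/ (between /u/ and /u/) occurs between two vowels → [ɾ] by rule 2.
/u/ — between /d/ and /d/; rule 3 does not apply here → [u].
Rule 2 applies to /d/ (between /u/ and /u/: between two vowels) → [ɾ].
/u/ — between /d/ and /s/; rule 3 does not apply here → [u].
/s/ (word-final): no rule targets it → [s].

[sutnuɾuɾus]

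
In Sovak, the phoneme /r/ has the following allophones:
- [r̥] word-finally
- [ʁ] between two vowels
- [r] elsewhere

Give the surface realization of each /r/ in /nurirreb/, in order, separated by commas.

[ʁ], [r], [r]

Occurrence 1 (position 3): between two vowels → [ʁ].
Occurrence 2 (position 5): no conditioning environment matches → elsewhere allophone [r].
Occurrence 3 (position 6): no conditioning environment matches → elsewhere allophone [r].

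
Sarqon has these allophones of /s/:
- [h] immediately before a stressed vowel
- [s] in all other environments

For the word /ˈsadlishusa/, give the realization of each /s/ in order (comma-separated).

Occurrence 1 (position 1): immediately before a stressed vowel → [h].
Occurrence 2 (position 6): no conditioning environment matches → elsewhere allophone [s].
Occurrence 3 (position 9): no conditioning environment matches → elsewhere allophone [s].

[h], [s], [s]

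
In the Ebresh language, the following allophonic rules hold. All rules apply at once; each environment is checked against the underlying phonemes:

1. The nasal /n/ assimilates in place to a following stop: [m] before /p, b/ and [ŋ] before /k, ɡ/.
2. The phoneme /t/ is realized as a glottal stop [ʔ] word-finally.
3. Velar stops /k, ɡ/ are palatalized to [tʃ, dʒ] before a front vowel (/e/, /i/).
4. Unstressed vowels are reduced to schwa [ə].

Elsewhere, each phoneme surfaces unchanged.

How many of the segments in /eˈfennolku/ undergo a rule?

3

Segments that undergo a rule: /e/ → [ə] (rule 4); /o/ → [ə] (rule 4); /u/ → [ə] (rule 4).
All other segments surface unchanged.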